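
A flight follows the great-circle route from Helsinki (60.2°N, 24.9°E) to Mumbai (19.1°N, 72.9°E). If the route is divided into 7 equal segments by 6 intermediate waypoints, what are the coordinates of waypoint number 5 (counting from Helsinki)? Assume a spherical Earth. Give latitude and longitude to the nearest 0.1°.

Convert each endpoint to a unit vector on the sphere (x = cos φ cos λ, y = cos φ sin λ, z = sin φ).
The central angle between the endpoints is δ = arccos(p₁·p₂) ≈ 0.930 rad (53.3°).
Interpolate at f = 5/7 with slerp weights a = sin((1−f)δ)/sin δ ≈ 0.328, b = sin(fδ)/sin δ ≈ 0.769.
p = a·p₁ + b·p₂ ≈ (0.361, 0.763, 0.536); φ = arcsin(p_z) ≈ 32.40°, λ = atan2(p_y, p_x) ≈ 64.66°.

≈ (32.4°N, 64.7°E)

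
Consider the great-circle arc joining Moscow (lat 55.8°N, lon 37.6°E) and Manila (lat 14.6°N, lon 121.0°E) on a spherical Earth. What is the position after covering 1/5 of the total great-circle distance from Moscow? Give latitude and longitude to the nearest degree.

≈ lat 54°N, lon 63°E

Convert each endpoint to a unit vector on the sphere (x = cos φ cos λ, y = cos φ sin λ, z = sin φ).
The central angle between the endpoints is δ = arccos(p₁·p₂) ≈ 1.296 rad (74.3°).
Interpolate at f = 1/5 with slerp weights a = sin((1−f)δ)/sin δ ≈ 0.894, b = sin(fδ)/sin δ ≈ 0.266.
p = a·p₁ + b·p₂ ≈ (0.266, 0.528, 0.807); φ = arcsin(p_z) ≈ 53.79°, λ = atan2(p_y, p_x) ≈ 63.29°.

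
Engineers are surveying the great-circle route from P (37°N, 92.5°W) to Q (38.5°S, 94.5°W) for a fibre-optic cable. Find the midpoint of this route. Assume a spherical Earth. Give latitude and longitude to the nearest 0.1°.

Write both endpoints as unit vectors p₁, p₂ with components (cos φ cos λ, cos φ sin λ, sin φ).
The central angle between the endpoints is δ = arccos(p₁·p₂) ≈ 1.318 rad (75.5°).
Interpolate at f = 1/2 with slerp weights a = sin((1−f)δ)/sin δ ≈ 0.632, b = sin(fδ)/sin δ ≈ 0.632.
p = a·p₁ + b·p₂ ≈ (-0.061, -0.998, -0.013); φ = arcsin(p_z) ≈ -0.75°, λ = atan2(p_y, p_x) ≈ -93.49°.

≈ (0.8°S, 93.5°W)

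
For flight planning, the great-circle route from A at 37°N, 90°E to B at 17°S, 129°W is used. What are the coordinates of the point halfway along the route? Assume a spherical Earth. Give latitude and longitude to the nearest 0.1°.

≈ 27.1°N, 174.7°E

Write both endpoints as unit vectors p₁, p₂ with components (cos φ cos λ, cos φ sin λ, sin φ).
The central angle between the endpoints is δ = arccos(p₁·p₂) ≈ 2.449 rad (140.3°).
Interpolate at f = 1/2 with slerp weights a = sin((1−f)δ)/sin δ ≈ 1.473, b = sin(fδ)/sin δ ≈ 1.473.
p = a·p₁ + b·p₂ ≈ (-0.886, 0.082, 0.456); φ = arcsin(p_z) ≈ 27.11°, λ = atan2(p_y, p_x) ≈ 174.74°.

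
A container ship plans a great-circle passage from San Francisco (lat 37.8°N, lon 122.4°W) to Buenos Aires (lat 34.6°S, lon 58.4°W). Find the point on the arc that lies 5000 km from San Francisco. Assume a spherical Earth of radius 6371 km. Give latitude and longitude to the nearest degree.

Write both endpoints as unit vectors p₁, p₂ with components (cos φ cos λ, cos φ sin λ, sin φ).
The central angle between the endpoints is δ = arccos(p₁·p₂) ≈ 1.634 rad (93.6°). The total great-circle distance is δ·R ≈ 1.634 × 6371 ≈ 10409 km, so the target fraction is f = 5000/10409 ≈ 0.480.
Interpolate at f ≈ 0.480 with slerp weights a = sin((1−f)δ)/sin δ ≈ 0.752, b = sin(fδ)/sin δ ≈ 0.708.
p = a·p₁ + b·p₂ ≈ (-0.013, -0.998, 0.059); φ = arcsin(p_z) ≈ 3.37°, λ = atan2(p_y, p_x) ≈ -90.75°.

≈ lat 3°N, lon 91°W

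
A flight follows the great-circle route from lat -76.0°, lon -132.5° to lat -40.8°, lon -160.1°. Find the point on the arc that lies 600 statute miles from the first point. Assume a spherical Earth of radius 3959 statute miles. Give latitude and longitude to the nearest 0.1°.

Write both endpoints as unit vectors p₁, p₂ with components (cos φ cos λ, cos φ sin λ, sin φ).
The central angle between the endpoints is δ = arccos(p₁·p₂) ≈ 0.650 rad (37.2°). The total great-circle distance is δ·R ≈ 0.650 × 3959 ≈ 2572 mi, so the target fraction is f = 600/2572 ≈ 0.233.
Interpolate at f ≈ 0.233 with slerp weights a = sin((1−f)δ)/sin δ ≈ 0.790, b = sin(fδ)/sin δ ≈ 0.250.
p = a·p₁ + b·p₂ ≈ (-0.307, -0.205, -0.929); φ = arcsin(p_z) ≈ -68.34°, λ = atan2(p_y, p_x) ≈ -146.22°.

≈ lat -68.3°, lon -146.2°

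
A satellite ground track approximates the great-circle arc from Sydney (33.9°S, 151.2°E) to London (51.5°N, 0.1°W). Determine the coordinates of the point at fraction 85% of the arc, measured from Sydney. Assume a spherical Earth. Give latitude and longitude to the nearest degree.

Write both endpoints as unit vectors p₁, p₂ with components (cos φ cos λ, cos φ sin λ, sin φ).
The central angle between the endpoints is δ = arccos(p₁·p₂) ≈ 2.668 rad (152.8°).
Interpolate at f = 0.85 with slerp weights a = sin((1−f)δ)/sin δ ≈ 0.853, b = sin(fδ)/sin δ ≈ 1.680.
p = a·p₁ + b·p₂ ≈ (0.425, 0.339, 0.839); φ = arcsin(p_z) ≈ 57.04°, λ = atan2(p_y, p_x) ≈ 38.59°.

≈ 57°N, 39°E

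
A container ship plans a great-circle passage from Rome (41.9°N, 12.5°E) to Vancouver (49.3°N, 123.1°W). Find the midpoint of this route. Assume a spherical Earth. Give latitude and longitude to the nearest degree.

Write both endpoints as unit vectors p₁, p₂ with components (cos φ cos λ, cos φ sin λ, sin φ).
The central angle between the endpoints is δ = arccos(p₁·p₂) ≈ 1.411 rad (80.8°).
Interpolate at f = 1/2 with slerp weights a = sin((1−f)δ)/sin δ ≈ 0.657, b = sin(fδ)/sin δ ≈ 0.657.
p = a·p₁ + b·p₂ ≈ (0.243, -0.253, 0.936); φ = arcsin(p_z) ≈ 69.45°, λ = atan2(p_y, p_x) ≈ -46.11°.

≈ 69°N, 46°W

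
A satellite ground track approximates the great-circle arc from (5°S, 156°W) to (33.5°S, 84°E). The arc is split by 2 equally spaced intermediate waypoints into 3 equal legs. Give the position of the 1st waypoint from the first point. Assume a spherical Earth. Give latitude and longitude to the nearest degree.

Write both endpoints as unit vectors p₁, p₂ with components (cos φ cos λ, cos φ sin λ, sin φ).
The central angle between the endpoints is δ = arccos(p₁·p₂) ≈ 1.947 rad (111.5°).
Interpolate at f = 1/3 with slerp weights a = sin((1−f)δ)/sin δ ≈ 1.035, b = sin(fδ)/sin δ ≈ 0.650.
p = a·p₁ + b·p₂ ≈ (-0.886, 0.119, -0.449); φ = arcsin(p_z) ≈ -26.67°, λ = atan2(p_y, p_x) ≈ 172.33°.

≈ (27°S, 172°E)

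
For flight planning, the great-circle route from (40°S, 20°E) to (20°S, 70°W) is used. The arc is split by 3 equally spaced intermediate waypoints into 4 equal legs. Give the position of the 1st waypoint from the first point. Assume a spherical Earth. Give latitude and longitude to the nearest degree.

≈ (42°S, 6°W)

From cos δ = sin φ₁ sin φ₂ + cos φ₁ cos φ₂ cos Δλ, the central angle is δ ≈ 1.349 rad (77.3°).
Interpolate at f = 1/4 with slerp weights a = sin((1−f)δ)/sin δ ≈ 0.869, b = sin(fδ)/sin δ ≈ 0.339.
p = a·p₁ + b·p₂ ≈ (0.735, -0.072, -0.675); φ = arcsin(p_z) ≈ -42.43°, λ = atan2(p_y, p_x) ≈ -5.59°.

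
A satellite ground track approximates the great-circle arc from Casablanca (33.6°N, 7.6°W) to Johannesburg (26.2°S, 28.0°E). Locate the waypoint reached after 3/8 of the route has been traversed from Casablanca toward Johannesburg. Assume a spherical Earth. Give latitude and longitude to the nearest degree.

Convert each endpoint to a unit vector on the sphere (x = cos φ cos λ, y = cos φ sin λ, z = sin φ).
The central angle between the endpoints is δ = arccos(p₁·p₂) ≈ 1.199 rad (68.7°).
Interpolate at f = 3/8 with slerp weights a = sin((1−f)δ)/sin δ ≈ 0.731, b = sin(fδ)/sin δ ≈ 0.466.
p = a·p₁ + b·p₂ ≈ (0.973, 0.116, 0.199); φ = arcsin(p_z) ≈ 11.46°, λ = atan2(p_y, p_x) ≈ 6.80°.

≈ (11°N, 7°E)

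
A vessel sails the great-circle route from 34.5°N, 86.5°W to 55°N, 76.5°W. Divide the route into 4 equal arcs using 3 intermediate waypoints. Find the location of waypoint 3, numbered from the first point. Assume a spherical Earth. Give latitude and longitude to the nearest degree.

Convert each endpoint to a unit vector on the sphere (x = cos φ cos λ, y = cos φ sin λ, z = sin φ).
The central angle between the endpoints is δ = arccos(p₁·p₂) ≈ 0.378 rad (21.6°).
Interpolate at f = 3/4 with slerp weights a = sin((1−f)δ)/sin δ ≈ 0.256, b = sin(fδ)/sin δ ≈ 0.758.
p = a·p₁ + b·p₂ ≈ (0.114, -0.633, 0.766); φ = arcsin(p_z) ≈ 49.96°, λ = atan2(p_y, p_x) ≈ -79.76°.

≈ 50°N, 80°W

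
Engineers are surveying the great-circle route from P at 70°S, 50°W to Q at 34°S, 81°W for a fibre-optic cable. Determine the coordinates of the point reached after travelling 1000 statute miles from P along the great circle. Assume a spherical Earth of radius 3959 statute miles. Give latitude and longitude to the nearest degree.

≈ 58°S, 68°W

Convert each endpoint to a unit vector on the sphere (x = cos φ cos λ, y = cos φ sin λ, z = sin φ).
The central angle between the endpoints is δ = arccos(p₁·p₂) ≈ 0.694 rad (39.8°). The total great-circle distance is δ·R ≈ 0.694 × 3959 ≈ 2749 mi, so the target fraction is f = 1000/2749 ≈ 0.364.
Interpolate at f ≈ 0.364 with slerp weights a = sin((1−f)δ)/sin δ ≈ 0.668, b = sin(fδ)/sin δ ≈ 0.391.
p = a·p₁ + b·p₂ ≈ (0.198, -0.495, -0.846); φ = arcsin(p_z) ≈ -57.80°, λ = atan2(p_y, p_x) ≈ -68.24°.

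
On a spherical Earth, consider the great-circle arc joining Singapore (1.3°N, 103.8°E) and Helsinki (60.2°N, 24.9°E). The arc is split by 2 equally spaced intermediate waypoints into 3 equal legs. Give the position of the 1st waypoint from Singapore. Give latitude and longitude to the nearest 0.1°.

≈ (25.2°N, 89.1°E)

Write both endpoints as unit vectors p₁, p₂ with components (cos φ cos λ, cos φ sin λ, sin φ).
The central angle between the endpoints is δ = arccos(p₁·p₂) ≈ 1.455 rad (83.4°).
Interpolate at f = 1/3 with slerp weights a = sin((1−f)δ)/sin δ ≈ 0.831, b = sin(fδ)/sin δ ≈ 0.469.
p = a·p₁ + b·p₂ ≈ (0.014, 0.905, 0.426); φ = arcsin(p_z) ≈ 25.22°, λ = atan2(p_y, p_x) ≈ 89.14°.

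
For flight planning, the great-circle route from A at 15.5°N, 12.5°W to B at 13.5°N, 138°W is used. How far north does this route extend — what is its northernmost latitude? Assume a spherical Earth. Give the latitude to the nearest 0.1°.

The great circle lies in the plane with unit normal n̂ = (p₁ × p₂)/|p₁ × p₂|.
Here n̂_z ≈ -0.870; the vertex latitude is φ_max = arccos|n̂_z| ≈ 29.5°.
Check via Clairaut: cos φ_max = |cos φ₁| · sin C = cos(15.5°)·sin(64.6°) ≈ 0.870, again giving ≈ 29.5°.

≈ 29.5°N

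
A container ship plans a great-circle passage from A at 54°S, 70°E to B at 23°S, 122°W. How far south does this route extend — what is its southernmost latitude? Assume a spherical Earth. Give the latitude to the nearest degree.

The great circle lies in the plane with unit normal n̂ = (p₁ × p₂)/|p₁ × p₂|.
Here n̂_z ≈ +0.115; the vertex latitude is φ_max = arccos|n̂_z| ≈ 83.4°.

≈ 83°S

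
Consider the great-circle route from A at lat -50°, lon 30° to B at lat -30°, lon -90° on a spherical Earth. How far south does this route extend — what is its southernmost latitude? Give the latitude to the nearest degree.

≈ -61°

The great circle lies in the plane with unit normal n̂ = (p₁ × p₂)/|p₁ × p₂|.
Here n̂_z ≈ -0.485; the vertex latitude is φ_max = arccos|n̂_z| ≈ 61.0°.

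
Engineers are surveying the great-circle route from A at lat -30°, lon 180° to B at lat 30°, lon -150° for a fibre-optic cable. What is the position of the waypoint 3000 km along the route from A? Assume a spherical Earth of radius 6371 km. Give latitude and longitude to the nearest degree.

Convert each endpoint to a unit vector on the sphere (x = cos φ cos λ, y = cos φ sin λ, z = sin φ).
The central angle between the endpoints is δ = arccos(p₁·p₂) ≈ 1.160 rad (66.5°). The total great-circle distance is δ·R ≈ 1.160 × 6371 ≈ 7389 km, so the target fraction is f = 3000/7389 ≈ 0.406.
Interpolate at f ≈ 0.406 with slerp weights a = sin((1−f)δ)/sin δ ≈ 0.693, b = sin(fδ)/sin δ ≈ 0.495.
p = a·p₁ + b·p₂ ≈ (-0.972, -0.214, -0.099); φ = arcsin(p_z) ≈ -5.70°, λ = atan2(p_y, p_x) ≈ -167.56°.

≈ lat -6°, lon -168°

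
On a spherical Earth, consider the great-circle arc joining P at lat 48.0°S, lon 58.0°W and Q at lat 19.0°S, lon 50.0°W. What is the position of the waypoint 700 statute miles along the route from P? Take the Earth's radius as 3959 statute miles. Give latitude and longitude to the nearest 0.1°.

Write both endpoints as unit vectors p₁, p₂ with components (cos φ cos λ, cos φ sin λ, sin φ).
The central angle between the endpoints is δ = arccos(p₁·p₂) ≈ 0.519 rad (29.7°). The total great-circle distance is δ·R ≈ 0.519 × 3959 ≈ 2054 mi, so the target fraction is f = 700/2054 ≈ 0.341.
Interpolate at f ≈ 0.341 with slerp weights a = sin((1−f)δ)/sin δ ≈ 0.676, b = sin(fδ)/sin δ ≈ 0.355.
p = a·p₁ + b·p₂ ≈ (0.455, -0.641, -0.618); φ = arcsin(p_z) ≈ -38.18°, λ = atan2(p_y, p_x) ≈ -54.60°.

≈ lat 38.2°S, lon 54.6°W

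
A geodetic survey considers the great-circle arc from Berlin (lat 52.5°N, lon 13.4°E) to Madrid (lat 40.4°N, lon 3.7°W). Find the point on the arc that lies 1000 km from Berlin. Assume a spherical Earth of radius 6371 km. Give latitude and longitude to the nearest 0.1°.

The haversine formula gives a central angle δ ≈ 0.293 rad (16.8°) between the endpoints. The total great-circle distance is δ·R ≈ 0.293 × 6371 ≈ 1869 km, so the target fraction is f = 1000/1869 ≈ 0.535.
Interpolate at f ≈ 0.535 with slerp weights a = sin((1−f)δ)/sin δ ≈ 0.470, b = sin(fδ)/sin δ ≈ 0.541.
p = a·p₁ + b·p₂ ≈ (0.689, 0.040, 0.723); φ = arcsin(p_z) ≈ 46.34°, λ = atan2(p_y, p_x) ≈ 3.30°.

≈ lat 46.3°N, lon 3.3°E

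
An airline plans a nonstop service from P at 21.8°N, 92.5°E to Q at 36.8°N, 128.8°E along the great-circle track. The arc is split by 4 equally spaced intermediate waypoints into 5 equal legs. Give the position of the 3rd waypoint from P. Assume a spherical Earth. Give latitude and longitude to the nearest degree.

≈ 32°N, 113°E

Write both endpoints as unit vectors p₁, p₂ with components (cos φ cos λ, cos φ sin λ, sin φ).
The central angle between the endpoints is δ = arccos(p₁·p₂) ≈ 0.607 rad (34.8°).
Interpolate at f = 3/5 with slerp weights a = sin((1−f)δ)/sin δ ≈ 0.421, b = sin(fδ)/sin δ ≈ 0.624.
p = a·p₁ + b·p₂ ≈ (-0.330, 0.781, 0.531); φ = arcsin(p_z) ≈ 32.04°, λ = atan2(p_y, p_x) ≈ 112.94°.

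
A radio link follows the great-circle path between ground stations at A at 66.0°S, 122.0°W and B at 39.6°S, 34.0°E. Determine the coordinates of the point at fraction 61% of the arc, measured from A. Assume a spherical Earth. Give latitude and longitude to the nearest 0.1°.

The haversine formula gives a central angle δ ≈ 1.270 rad (72.8°) between the endpoints.
Interpolate at f = 0.61 with slerp weights a = sin((1−f)δ)/sin δ ≈ 0.498, b = sin(fδ)/sin δ ≈ 0.732.
p = a·p₁ + b·p₂ ≈ (0.361, 0.144, -0.922); φ = arcsin(p_z) ≈ -67.15°, λ = atan2(p_y, p_x) ≈ 21.76°.

≈ 67.2°S, 21.8°E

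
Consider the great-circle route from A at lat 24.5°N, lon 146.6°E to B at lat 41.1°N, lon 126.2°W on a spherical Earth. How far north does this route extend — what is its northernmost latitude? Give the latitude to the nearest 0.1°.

≈ 44.0°N

The great circle lies in the plane with unit normal n̂ = (p₁ × p₂)/|p₁ × p₂|.
Here n̂_z ≈ +0.719; the vertex latitude is φ_max = arccos|n̂_z| ≈ 44.0°.
Check via Clairaut: cos φ_max = |cos φ₁| · sin C = cos(24.5°)·sin(52.2°) ≈ 0.719, again giving ≈ 44.0°.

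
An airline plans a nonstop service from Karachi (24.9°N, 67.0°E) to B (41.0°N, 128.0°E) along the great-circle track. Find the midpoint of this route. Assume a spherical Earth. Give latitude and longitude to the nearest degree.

≈ (37°N, 94°E)

Convert each endpoint to a unit vector on the sphere (x = cos φ cos λ, y = cos φ sin λ, z = sin φ).
The central angle between the endpoints is δ = arccos(p₁·p₂) ≈ 0.917 rad (52.5°).
Interpolate at f = 1/2 with slerp weights a = sin((1−f)δ)/sin δ ≈ 0.558, b = sin(fδ)/sin δ ≈ 0.558.
p = a·p₁ + b·p₂ ≈ (-0.061, 0.797, 0.601); φ = arcsin(p_z) ≈ 36.91°, λ = atan2(p_y, p_x) ≈ 94.41°.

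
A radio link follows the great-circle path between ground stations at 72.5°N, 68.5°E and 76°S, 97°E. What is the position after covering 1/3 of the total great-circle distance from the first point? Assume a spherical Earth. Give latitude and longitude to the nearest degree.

The haversine formula gives a central angle δ ≈ 2.609 rad (149.5°) between the endpoints.
Interpolate at f = 1/3 with slerp weights a = sin((1−f)δ)/sin δ ≈ 1.941, b = sin(fδ)/sin δ ≈ 1.505.
p = a·p₁ + b·p₂ ≈ (0.170, 0.904, 0.391); φ = arcsin(p_z) ≈ 23.05°, λ = atan2(p_y, p_x) ≈ 79.38°.

≈ 23°N, 79°E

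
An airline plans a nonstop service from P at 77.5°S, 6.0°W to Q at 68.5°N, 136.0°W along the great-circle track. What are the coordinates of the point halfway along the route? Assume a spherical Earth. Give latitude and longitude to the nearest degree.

Convert each endpoint to a unit vector on the sphere (x = cos φ cos λ, y = cos φ sin λ, z = sin φ).
The central angle between the endpoints is δ = arccos(p₁·p₂) ≈ 2.855 rad (163.6°).
Interpolate at f = 1/2 with slerp weights a = sin((1−f)δ)/sin δ ≈ 3.507, b = sin(fδ)/sin δ ≈ 3.507.
p = a·p₁ + b·p₂ ≈ (-0.170, -0.972, -0.161); φ = arcsin(p_z) ≈ -9.26°, λ = atan2(p_y, p_x) ≈ -99.90°.

≈ 9°S, 100°W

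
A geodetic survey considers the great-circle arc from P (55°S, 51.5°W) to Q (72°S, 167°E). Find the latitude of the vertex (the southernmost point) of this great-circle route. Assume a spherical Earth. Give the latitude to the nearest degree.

The great circle lies in the plane with unit normal n̂ = (p₁ × p₂)/|p₁ × p₂|.
Here n̂_z ≈ -0.144; the vertex latitude is φ_max = arccos|n̂_z| ≈ 81.7°.
Check via Clairaut: cos φ_max = |cos φ₁| · sin C = cos(55.0°)·sin(165.5°) ≈ 0.144, again giving ≈ 81.7°.

≈ 82°S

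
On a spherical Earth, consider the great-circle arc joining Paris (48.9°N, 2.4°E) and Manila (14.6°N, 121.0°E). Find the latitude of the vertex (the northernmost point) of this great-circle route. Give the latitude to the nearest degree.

The great circle lies in the plane with unit normal n̂ = (p₁ × p₂)/|p₁ × p₂|.
Here n̂_z ≈ +0.562; the vertex latitude is φ_max = arccos|n̂_z| ≈ 55.8°.

≈ 56°N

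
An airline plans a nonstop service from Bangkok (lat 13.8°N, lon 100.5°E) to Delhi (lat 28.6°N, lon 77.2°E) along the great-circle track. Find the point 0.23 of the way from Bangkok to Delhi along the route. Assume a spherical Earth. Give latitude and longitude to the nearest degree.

≈ lat 17°N, lon 96°E

Write both endpoints as unit vectors p₁, p₂ with components (cos φ cos λ, cos φ sin λ, sin φ).
The central angle between the endpoints is δ = arccos(p₁·p₂) ≈ 0.457 rad (26.2°).
Interpolate at f = 0.23 with slerp weights a = sin((1−f)δ)/sin δ ≈ 0.781, b = sin(fδ)/sin δ ≈ 0.238.
p = a·p₁ + b·p₂ ≈ (-0.092, 0.949, 0.300); φ = arcsin(p_z) ≈ 17.47°, λ = atan2(p_y, p_x) ≈ 95.53°.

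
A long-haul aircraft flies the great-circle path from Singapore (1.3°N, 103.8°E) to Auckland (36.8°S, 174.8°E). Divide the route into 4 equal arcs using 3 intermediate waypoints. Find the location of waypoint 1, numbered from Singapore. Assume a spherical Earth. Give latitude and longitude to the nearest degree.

Write both endpoints as unit vectors p₁, p₂ with components (cos φ cos λ, cos φ sin λ, sin φ).
The central angle between the endpoints is δ = arccos(p₁·p₂) ≈ 1.321 rad (75.7°).
Interpolate at f = 1/4 with slerp weights a = sin((1−f)δ)/sin δ ≈ 0.863, b = sin(fδ)/sin δ ≈ 0.335.
p = a·p₁ + b·p₂ ≈ (-0.473, 0.862, -0.181); φ = arcsin(p_z) ≈ -10.42°, λ = atan2(p_y, p_x) ≈ 118.73°.

≈ 10°S, 119°E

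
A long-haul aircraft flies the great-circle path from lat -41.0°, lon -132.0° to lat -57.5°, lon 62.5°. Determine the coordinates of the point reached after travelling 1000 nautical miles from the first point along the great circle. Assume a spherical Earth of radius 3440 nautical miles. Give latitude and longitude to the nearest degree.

From cos δ = sin φ₁ sin φ₂ + cos φ₁ cos φ₂ cos Δλ, the central angle is δ ≈ 1.409 rad (80.8°). The total great-circle distance is δ·R ≈ 1.409 × 3440 ≈ 4848 nmi, so the target fraction is f = 1000/4848 ≈ 0.206.
Interpolate at f ≈ 0.206 with slerp weights a = sin((1−f)δ)/sin δ ≈ 0.911, b = sin(fδ)/sin δ ≈ 0.290.
p = a·p₁ + b·p₂ ≈ (-0.388, -0.373, -0.843); φ = arcsin(p_z) ≈ -57.44°, λ = atan2(p_y, p_x) ≈ -136.16°.

≈ lat -57°, lon -136°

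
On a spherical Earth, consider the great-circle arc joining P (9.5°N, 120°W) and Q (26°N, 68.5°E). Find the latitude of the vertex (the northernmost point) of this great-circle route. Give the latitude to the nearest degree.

≈ 77°N

The great circle lies in the plane with unit normal n̂ = (p₁ × p₂)/|p₁ × p₂|.
Here n̂_z ≈ -0.221; the vertex latitude is φ_max = arccos|n̂_z| ≈ 77.3°.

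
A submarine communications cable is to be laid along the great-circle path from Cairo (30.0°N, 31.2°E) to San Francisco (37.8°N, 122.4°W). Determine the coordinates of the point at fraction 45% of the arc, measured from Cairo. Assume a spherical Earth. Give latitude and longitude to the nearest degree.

Convert each endpoint to a unit vector on the sphere (x = cos φ cos λ, y = cos φ sin λ, z = sin φ).
The central angle between the endpoints is δ = arccos(p₁·p₂) ≈ 1.882 rad (107.8°).
Interpolate at f = 0.45 with slerp weights a = sin((1−f)δ)/sin δ ≈ 0.903, b = sin(fδ)/sin δ ≈ 0.787.
p = a·p₁ + b·p₂ ≈ (0.336, -0.120, 0.934); φ = arcsin(p_z) ≈ 69.10°, λ = atan2(p_y, p_x) ≈ -19.63°.

≈ 69°N, 20°W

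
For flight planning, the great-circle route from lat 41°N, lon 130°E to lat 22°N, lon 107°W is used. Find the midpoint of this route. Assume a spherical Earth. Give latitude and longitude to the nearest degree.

≈ lat 52°N, lon 158°W

The haversine formula gives a central angle δ ≈ 1.707 rad (97.8°) between the endpoints.
Interpolate at f = 1/2 with slerp weights a = sin((1−f)δ)/sin δ ≈ 0.760, b = sin(fδ)/sin δ ≈ 0.760.
p = a·p₁ + b·p₂ ≈ (-0.575, -0.235, 0.784); φ = arcsin(p_z) ≈ 51.61°, λ = atan2(p_y, p_x) ≈ -157.80°.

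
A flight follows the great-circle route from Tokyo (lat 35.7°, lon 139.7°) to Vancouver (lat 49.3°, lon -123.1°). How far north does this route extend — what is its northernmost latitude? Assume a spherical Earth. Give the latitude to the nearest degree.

≈ 55°

The great circle lies in the plane with unit normal n̂ = (p₁ × p₂)/|p₁ × p₂|.
Here n̂_z ≈ +0.567; the vertex latitude is φ_max = arccos|n̂_z| ≈ 55.5°.
Check via Clairaut: cos φ_max = |cos φ₁| · sin C = cos(35.7°)·sin(44.3°) ≈ 0.567, again giving ≈ 55.5°.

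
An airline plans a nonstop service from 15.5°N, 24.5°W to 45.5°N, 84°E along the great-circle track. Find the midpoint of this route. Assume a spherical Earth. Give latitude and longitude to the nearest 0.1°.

≈ 44.6°N, 17.4°E

Convert each endpoint to a unit vector on the sphere (x = cos φ cos λ, y = cos φ sin λ, z = sin φ).
The central angle between the endpoints is δ = arccos(p₁·p₂) ≈ 1.595 rad (91.4°).
Interpolate at f = 1/2 with slerp weights a = sin((1−f)δ)/sin δ ≈ 0.716, b = sin(fδ)/sin δ ≈ 0.716.
p = a·p₁ + b·p₂ ≈ (0.680, 0.213, 0.702); φ = arcsin(p_z) ≈ 44.56°, λ = atan2(p_y, p_x) ≈ 17.38°.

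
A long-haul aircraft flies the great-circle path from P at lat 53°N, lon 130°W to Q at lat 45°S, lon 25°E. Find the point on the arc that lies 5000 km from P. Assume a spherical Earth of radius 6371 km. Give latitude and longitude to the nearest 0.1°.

≈ lat 43.1°N, lon 61.6°W

The haversine formula gives a central angle δ ≈ 2.825 rad (161.9°) between the endpoints. The total great-circle distance is δ·R ≈ 2.825 × 6371 ≈ 18000 km, so the target fraction is f = 5000/18000 ≈ 0.278.
Interpolate at f ≈ 0.278 with slerp weights a = sin((1−f)δ)/sin δ ≈ 2.867, b = sin(fδ)/sin δ ≈ 2.272.
p = a·p₁ + b·p₂ ≈ (0.347, -0.643, 0.683); φ = arcsin(p_z) ≈ 43.08°, λ = atan2(p_y, p_x) ≈ -61.63°.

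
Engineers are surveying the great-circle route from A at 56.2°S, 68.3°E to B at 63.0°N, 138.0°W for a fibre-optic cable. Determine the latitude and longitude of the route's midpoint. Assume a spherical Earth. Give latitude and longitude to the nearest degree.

≈ 13°N, 122°E

Write both endpoints as unit vectors p₁, p₂ with components (cos φ cos λ, cos φ sin λ, sin φ).
The central angle between the endpoints is δ = arccos(p₁·p₂) ≈ 2.883 rad (165.2°).
Interpolate at f = 1/2 with slerp weights a = sin((1−f)δ)/sin δ ≈ 3.882, b = sin(fδ)/sin δ ≈ 3.882.
p = a·p₁ + b·p₂ ≈ (-0.511, 0.827, 0.233); φ = arcsin(p_z) ≈ 13.47°, λ = atan2(p_y, p_x) ≈ 121.72°.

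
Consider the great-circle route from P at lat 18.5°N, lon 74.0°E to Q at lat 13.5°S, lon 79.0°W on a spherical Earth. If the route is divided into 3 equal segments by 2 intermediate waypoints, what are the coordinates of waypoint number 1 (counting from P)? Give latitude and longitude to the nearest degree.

Convert each endpoint to a unit vector on the sphere (x = cos φ cos λ, y = cos φ sin λ, z = sin φ).
The central angle between the endpoints is δ = arccos(p₁·p₂) ≈ 2.681 rad (153.6°).
Interpolate at f = 1/3 with slerp weights a = sin((1−f)δ)/sin δ ≈ 2.196, b = sin(fδ)/sin δ ≈ 1.753.
p = a·p₁ + b·p₂ ≈ (0.899, 0.329, 0.288); φ = arcsin(p_z) ≈ 16.73°, λ = atan2(p_y, p_x) ≈ 20.11°.

≈ lat 17°N, lon 20°E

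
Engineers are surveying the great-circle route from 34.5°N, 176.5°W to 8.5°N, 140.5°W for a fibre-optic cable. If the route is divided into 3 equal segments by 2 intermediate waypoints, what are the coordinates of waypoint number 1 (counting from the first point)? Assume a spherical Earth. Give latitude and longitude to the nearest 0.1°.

≈ 26.8°N, 162.9°W

The haversine formula gives a central angle δ ≈ 0.733 rad (42.0°) between the endpoints.
Interpolate at f = 1/3 with slerp weights a = sin((1−f)δ)/sin δ ≈ 0.702, b = sin(fδ)/sin δ ≈ 0.362.
p = a·p₁ + b·p₂ ≈ (-0.853, -0.263, 0.451); φ = arcsin(p_z) ≈ 26.80°, λ = atan2(p_y, p_x) ≈ -162.88°.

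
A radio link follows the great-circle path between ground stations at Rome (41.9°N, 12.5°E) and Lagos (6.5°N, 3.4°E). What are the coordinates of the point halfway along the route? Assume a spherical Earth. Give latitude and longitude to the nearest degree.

≈ 24°N, 7°E

Convert each endpoint to a unit vector on the sphere (x = cos φ cos λ, y = cos φ sin λ, z = sin φ).
The central angle between the endpoints is δ = arccos(p₁·p₂) ≈ 0.634 rad (36.3°).
Interpolate at f = 1/2 with slerp weights a = sin((1−f)δ)/sin δ ≈ 0.526, b = sin(fδ)/sin δ ≈ 0.526.
p = a·p₁ + b·p₂ ≈ (0.904, 0.116, 0.411); φ = arcsin(p_z) ≈ 24.27°, λ = atan2(p_y, p_x) ≈ 7.30°.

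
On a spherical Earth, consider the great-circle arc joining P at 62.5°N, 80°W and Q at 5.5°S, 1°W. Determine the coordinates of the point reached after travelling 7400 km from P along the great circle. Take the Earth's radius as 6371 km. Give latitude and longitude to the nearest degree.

Convert each endpoint to a unit vector on the sphere (x = cos φ cos λ, y = cos φ sin λ, z = sin φ).
The central angle between the endpoints is δ = arccos(p₁·p₂) ≈ 1.568 rad (89.8°). The total great-circle distance is δ·R ≈ 1.568 × 6371 ≈ 9990 km, so the target fraction is f = 7400/9990 ≈ 0.741.
Interpolate at f ≈ 0.741 with slerp weights a = sin((1−f)δ)/sin δ ≈ 0.395, b = sin(fδ)/sin δ ≈ 0.917.
p = a·p₁ + b·p₂ ≈ (0.945, -0.196, 0.263); φ = arcsin(p_z) ≈ 15.24°, λ = atan2(p_y, p_x) ≈ -11.71°.

≈ 15°N, 12°W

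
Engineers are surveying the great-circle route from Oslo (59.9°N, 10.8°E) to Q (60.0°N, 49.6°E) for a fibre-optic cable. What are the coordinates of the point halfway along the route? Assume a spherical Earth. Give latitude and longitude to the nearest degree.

From cos δ = sin φ₁ sin φ₂ + cos φ₁ cos φ₂ cos Δλ, the central angle is δ ≈ 0.334 rad (19.1°).
Interpolate at f = 1/2 with slerp weights a = sin((1−f)δ)/sin δ ≈ 0.507, b = sin(fδ)/sin δ ≈ 0.507.
p = a·p₁ + b·p₂ ≈ (0.414, 0.241, 0.878); φ = arcsin(p_z) ≈ 61.38°, λ = atan2(p_y, p_x) ≈ 30.17°.

≈ (61°N, 30°E)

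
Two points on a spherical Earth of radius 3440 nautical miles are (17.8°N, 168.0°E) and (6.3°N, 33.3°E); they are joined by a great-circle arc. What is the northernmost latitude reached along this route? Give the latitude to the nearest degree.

≈ 30°N

The great circle lies in the plane with unit normal n̂ = (p₁ × p₂)/|p₁ × p₂|.
Here n̂_z ≈ -0.868; the vertex latitude is φ_max = arccos|n̂_z| ≈ 29.8°.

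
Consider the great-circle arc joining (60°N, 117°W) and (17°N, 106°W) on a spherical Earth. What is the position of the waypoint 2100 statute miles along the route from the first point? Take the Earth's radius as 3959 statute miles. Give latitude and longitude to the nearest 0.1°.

Convert each endpoint to a unit vector on the sphere (x = cos φ cos λ, y = cos φ sin λ, z = sin φ).
The central angle between the endpoints is δ = arccos(p₁·p₂) ≈ 0.763 rad (43.7°). The total great-circle distance is δ·R ≈ 0.763 × 3959 ≈ 3022 mi, so the target fraction is f = 2100/3022 ≈ 0.695.
Interpolate at f ≈ 0.695 with slerp weights a = sin((1−f)δ)/sin δ ≈ 0.334, b = sin(fδ)/sin δ ≈ 0.732.
p = a·p₁ + b·p₂ ≈ (-0.269, -0.821, 0.503); φ = arcsin(p_z) ≈ 30.20°, λ = atan2(p_y, p_x) ≈ -108.11°.

≈ (30.2°N, 108.1°W)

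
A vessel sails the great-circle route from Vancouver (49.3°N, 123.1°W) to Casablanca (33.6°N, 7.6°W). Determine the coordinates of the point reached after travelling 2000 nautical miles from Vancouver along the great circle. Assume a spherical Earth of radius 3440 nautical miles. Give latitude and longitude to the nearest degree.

≈ 60°N, 66°W

The haversine formula gives a central angle δ ≈ 1.384 rad (79.3°) between the endpoints. The total great-circle distance is δ·R ≈ 1.384 × 3440 ≈ 4761 nmi, so the target fraction is f = 2000/4761 ≈ 0.420.
Interpolate at f ≈ 0.420 with slerp weights a = sin((1−f)δ)/sin δ ≈ 0.732, b = sin(fδ)/sin δ ≈ 0.559.
p = a·p₁ + b·p₂ ≈ (0.201, -0.461, 0.864); φ = arcsin(p_z) ≈ 59.79°, λ = atan2(p_y, p_x) ≈ -66.48°.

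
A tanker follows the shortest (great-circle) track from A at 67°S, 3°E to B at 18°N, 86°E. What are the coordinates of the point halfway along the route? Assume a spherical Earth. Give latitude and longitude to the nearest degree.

≈ 30°S, 65°E

Write both endpoints as unit vectors p₁, p₂ with components (cos φ cos λ, cos φ sin λ, sin φ).
The central angle between the endpoints is δ = arccos(p₁·p₂) ≈ 1.812 rad (103.8°).
Interpolate at f = 1/2 with slerp weights a = sin((1−f)δ)/sin δ ≈ 0.811, b = sin(fδ)/sin δ ≈ 0.811.
p = a·p₁ + b·p₂ ≈ (0.370, 0.786, -0.496); φ = arcsin(p_z) ≈ -29.72°, λ = atan2(p_y, p_x) ≈ 64.78°.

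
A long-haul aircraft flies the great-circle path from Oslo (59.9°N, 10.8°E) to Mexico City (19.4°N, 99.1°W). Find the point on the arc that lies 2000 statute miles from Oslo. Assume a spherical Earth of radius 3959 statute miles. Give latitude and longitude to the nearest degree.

≈ 60°N, 49°W

Write both endpoints as unit vectors p₁, p₂ with components (cos φ cos λ, cos φ sin λ, sin φ).
The central angle between the endpoints is δ = arccos(p₁·p₂) ≈ 1.444 rad (82.7°). The total great-circle distance is δ·R ≈ 1.444 × 3959 ≈ 5717 mi, so the target fraction is f = 2000/5717 ≈ 0.350.
Interpolate at f ≈ 0.350 with slerp weights a = sin((1−f)δ)/sin δ ≈ 0.813, b = sin(fδ)/sin δ ≈ 0.488.
p = a·p₁ + b·p₂ ≈ (0.328, -0.378, 0.866); φ = arcsin(p_z) ≈ 59.97°, λ = atan2(p_y, p_x) ≈ -49.05°.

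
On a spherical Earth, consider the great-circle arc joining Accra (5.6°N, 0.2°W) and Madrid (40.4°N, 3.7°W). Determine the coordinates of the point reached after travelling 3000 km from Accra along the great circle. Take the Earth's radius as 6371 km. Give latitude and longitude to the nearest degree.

≈ 32°N, 3°W

Write both endpoints as unit vectors p₁, p₂ with components (cos φ cos λ, cos φ sin λ, sin φ).
The central angle between the endpoints is δ = arccos(p₁·p₂) ≈ 0.610 rad (34.9°). The total great-circle distance is δ·R ≈ 0.610 × 6371 ≈ 3885 km, so the target fraction is f = 3000/3885 ≈ 0.772.
Interpolate at f ≈ 0.772 with slerp weights a = sin((1−f)δ)/sin δ ≈ 0.242, b = sin(fδ)/sin δ ≈ 0.792.
p = a·p₁ + b·p₂ ≈ (0.843, -0.040, 0.537); φ = arcsin(p_z) ≈ 32.48°, λ = atan2(p_y, p_x) ≈ -2.70°.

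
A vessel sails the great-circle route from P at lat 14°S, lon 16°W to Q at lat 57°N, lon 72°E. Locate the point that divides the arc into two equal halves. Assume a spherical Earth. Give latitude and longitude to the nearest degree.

Convert each endpoint to a unit vector on the sphere (x = cos φ cos λ, y = cos φ sin λ, z = sin φ).
The central angle between the endpoints is δ = arccos(p₁·p₂) ≈ 1.756 rad (100.6°).
Interpolate at f = 1/2 with slerp weights a = sin((1−f)δ)/sin δ ≈ 0.783, b = sin(fδ)/sin δ ≈ 0.783.
p = a·p₁ + b·p₂ ≈ (0.862, 0.196, 0.467); φ = arcsin(p_z) ≈ 27.86°, λ = atan2(p_y, p_x) ≈ 12.82°.

≈ lat 28°N, lon 13°E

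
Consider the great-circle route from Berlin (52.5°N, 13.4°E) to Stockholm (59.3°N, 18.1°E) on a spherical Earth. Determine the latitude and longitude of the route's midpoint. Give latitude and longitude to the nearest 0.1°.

≈ 55.9°N, 15.5°E

Convert each endpoint to a unit vector on the sphere (x = cos φ cos λ, y = cos φ sin λ, z = sin φ).
The central angle between the endpoints is δ = arccos(p₁·p₂) ≈ 0.127 rad (7.3°).
Interpolate at f = 1/2 with slerp weights a = sin((1−f)δ)/sin δ ≈ 0.501, b = sin(fδ)/sin δ ≈ 0.501.
p = a·p₁ + b·p₂ ≈ (0.540, 0.150, 0.828); φ = arcsin(p_z) ≈ 55.92°, λ = atan2(p_y, p_x) ≈ 15.54°.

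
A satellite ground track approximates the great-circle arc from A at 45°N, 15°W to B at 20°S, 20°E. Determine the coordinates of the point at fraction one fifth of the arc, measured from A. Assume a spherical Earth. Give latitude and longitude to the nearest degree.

Convert each endpoint to a unit vector on the sphere (x = cos φ cos λ, y = cos φ sin λ, z = sin φ).
The central angle between the endpoints is δ = arccos(p₁·p₂) ≈ 1.264 rad (72.4°).
Interpolate at f = 1/5 with slerp weights a = sin((1−f)δ)/sin δ ≈ 0.889, b = sin(fδ)/sin δ ≈ 0.262.
p = a·p₁ + b·p₂ ≈ (0.839, -0.078, 0.539); φ = arcsin(p_z) ≈ 32.60°, λ = atan2(p_y, p_x) ≈ -5.34°.

≈ 33°N, 5°W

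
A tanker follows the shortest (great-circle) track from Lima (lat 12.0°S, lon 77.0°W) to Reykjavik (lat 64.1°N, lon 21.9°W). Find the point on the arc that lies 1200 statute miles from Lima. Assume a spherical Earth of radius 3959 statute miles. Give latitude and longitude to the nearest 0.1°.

≈ lat 4.2°N, lon 70.8°W

Convert each endpoint to a unit vector on the sphere (x = cos φ cos λ, y = cos φ sin λ, z = sin φ).
The central angle between the endpoints is δ = arccos(p₁·p₂) ≈ 1.513 rad (86.7°). The total great-circle distance is δ·R ≈ 1.513 × 3959 ≈ 5991 mi, so the target fraction is f = 1200/5991 ≈ 0.200.
Interpolate at f ≈ 0.200 with slerp weights a = sin((1−f)δ)/sin δ ≈ 0.937, b = sin(fδ)/sin δ ≈ 0.299.
p = a·p₁ + b·p₂ ≈ (0.327, -0.942, 0.074); φ = arcsin(p_z) ≈ 4.25°, λ = atan2(p_y, p_x) ≈ -70.83°.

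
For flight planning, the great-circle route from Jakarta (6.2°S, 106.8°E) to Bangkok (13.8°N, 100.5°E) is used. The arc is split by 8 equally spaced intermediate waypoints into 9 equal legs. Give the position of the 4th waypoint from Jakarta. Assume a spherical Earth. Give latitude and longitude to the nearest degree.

≈ 3°N, 104°E

Write both endpoints as unit vectors p₁, p₂ with components (cos φ cos λ, cos φ sin λ, sin φ).
The central angle between the endpoints is δ = arccos(p₁·p₂) ≈ 0.366 rad (21.0°).
Interpolate at f = 4/9 with slerp weights a = sin((1−f)δ)/sin δ ≈ 0.564, b = sin(fδ)/sin δ ≈ 0.453.
p = a·p₁ + b·p₂ ≈ (-0.242, 0.969, 0.047); φ = arcsin(p_z) ≈ 2.69°, λ = atan2(p_y, p_x) ≈ 104.03°.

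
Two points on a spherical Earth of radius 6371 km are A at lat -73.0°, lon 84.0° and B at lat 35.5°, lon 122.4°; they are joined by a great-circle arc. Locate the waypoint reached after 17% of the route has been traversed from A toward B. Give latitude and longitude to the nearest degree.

From cos δ = sin φ₁ sin φ₂ + cos φ₁ cos φ₂ cos Δλ, the central angle is δ ≈ 1.949 rad (111.6°).
Interpolate at f = 0.17 with slerp weights a = sin((1−f)δ)/sin δ ≈ 1.075, b = sin(fδ)/sin δ ≈ 0.350.
p = a·p₁ + b·p₂ ≈ (-0.120, 0.553, -0.825); φ = arcsin(p_z) ≈ -55.54°, λ = atan2(p_y, p_x) ≈ 102.22°.

≈ lat -56°, lon 102°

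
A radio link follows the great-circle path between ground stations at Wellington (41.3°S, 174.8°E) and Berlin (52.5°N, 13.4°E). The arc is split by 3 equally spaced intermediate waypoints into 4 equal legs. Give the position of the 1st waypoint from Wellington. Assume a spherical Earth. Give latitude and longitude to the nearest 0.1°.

From cos δ = sin φ₁ sin φ₂ + cos φ₁ cos φ₂ cos Δλ, the central angle is δ ≈ 2.848 rad (163.2°).
Interpolate at f = 1/4 with slerp weights a = sin((1−f)δ)/sin δ ≈ 2.914, b = sin(fδ)/sin δ ≈ 2.254.
p = a·p₁ + b·p₂ ≈ (-0.846, 0.516, -0.135); φ = arcsin(p_z) ≈ -7.78°, λ = atan2(p_y, p_x) ≈ 148.59°.

≈ 7.8°S, 148.6°E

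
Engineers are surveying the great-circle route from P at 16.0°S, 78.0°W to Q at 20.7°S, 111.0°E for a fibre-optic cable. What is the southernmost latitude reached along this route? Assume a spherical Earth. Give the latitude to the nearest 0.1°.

≈ 76.7°S

The great circle lies in the plane with unit normal n̂ = (p₁ × p₂)/|p₁ × p₂|.
Here n̂_z ≈ -0.230; the vertex latitude is φ_max = arccos|n̂_z| ≈ 76.7°.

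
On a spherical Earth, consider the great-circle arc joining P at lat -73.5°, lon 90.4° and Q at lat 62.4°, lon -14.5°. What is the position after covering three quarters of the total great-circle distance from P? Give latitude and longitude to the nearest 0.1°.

Convert each endpoint to a unit vector on the sphere (x = cos φ cos λ, y = cos φ sin λ, z = sin φ).
The central angle between the endpoints is δ = arccos(p₁·p₂) ≈ 2.654 rad (152.1°).
Interpolate at f = 3/4 with slerp weights a = sin((1−f)δ)/sin δ ≈ 1.315, b = sin(fδ)/sin δ ≈ 1.950.
p = a·p₁ + b·p₂ ≈ (0.872, 0.147, 0.467); φ = arcsin(p_z) ≈ 27.84°, λ = atan2(p_y, p_x) ≈ 9.59°.

≈ lat 27.8°, lon 9.6°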